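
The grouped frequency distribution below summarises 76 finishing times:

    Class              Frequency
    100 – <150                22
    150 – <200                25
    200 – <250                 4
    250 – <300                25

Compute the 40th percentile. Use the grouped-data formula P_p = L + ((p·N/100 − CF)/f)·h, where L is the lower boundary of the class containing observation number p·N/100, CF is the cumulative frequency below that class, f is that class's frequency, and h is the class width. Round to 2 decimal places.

166.80

N = 76; target position k = 40/100 · 76 = 30.4.
Cumulative frequencies: 22, 47, 51, 76.
Observation 30.4 falls in the class 150 – <200.
L = 150, CF = 22, f = 25, h = 50.
P40 = 150 + ((30.4 − 22)/25)·50 = 150 + 16.8 = 166.8.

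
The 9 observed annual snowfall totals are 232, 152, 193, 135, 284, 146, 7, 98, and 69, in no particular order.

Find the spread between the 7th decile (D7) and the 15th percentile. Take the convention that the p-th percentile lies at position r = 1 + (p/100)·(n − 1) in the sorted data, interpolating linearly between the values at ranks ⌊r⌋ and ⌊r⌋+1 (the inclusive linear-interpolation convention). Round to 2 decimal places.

Sorted: 7, 69, 98, 135, 146, 152, 193, 232, 284.
n = 9.
P15: r = 2.2; ranks 2–3 are 69, 98; interpolating gives 74.8.
P70: r = 6.6; ranks 6–7 are 152, 193; interpolating gives 176.6.
Difference: 176.6 − 74.8 = 101.8.

101.80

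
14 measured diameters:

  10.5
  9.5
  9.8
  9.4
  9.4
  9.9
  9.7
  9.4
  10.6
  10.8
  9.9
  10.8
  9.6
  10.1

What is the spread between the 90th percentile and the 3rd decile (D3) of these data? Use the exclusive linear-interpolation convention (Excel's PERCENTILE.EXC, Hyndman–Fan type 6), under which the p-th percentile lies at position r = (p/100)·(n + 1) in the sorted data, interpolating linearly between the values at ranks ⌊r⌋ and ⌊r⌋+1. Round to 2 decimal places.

1.25

Sorted: 9.4, 9.4, 9.4, 9.5, 9.6, 9.7, 9.8, 9.9, 9.9, 10.1, 10.5, 10.6, 10.8, 10.8.
n = 14.
P30: r = 4.5; ranks 4–5 are 9.5, 9.6; interpolating gives 9.55.
P90: r = 13.5; ranks 13–14 are 10.8, 10.8; interpolating gives 10.8.
Difference: 10.8 − 9.55 = 1.25.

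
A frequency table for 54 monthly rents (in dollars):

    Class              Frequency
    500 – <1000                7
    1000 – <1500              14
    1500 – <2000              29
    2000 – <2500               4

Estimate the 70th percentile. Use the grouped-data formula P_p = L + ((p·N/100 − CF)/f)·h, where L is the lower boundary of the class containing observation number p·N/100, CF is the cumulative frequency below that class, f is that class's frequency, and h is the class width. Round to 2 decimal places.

1789.66

N = 54; target position k = 70/100 · 54 = 37.8.
Cumulative frequencies: 7, 21, 50, 54.
Observation 37.8 falls in the class 1500 – <2000.
L = 1500, CF = 21, f = 29, h = 500.
P70 = 1500 + ((37.8 − 21)/29)·500 = 1500 + 289.655 = 1789.66.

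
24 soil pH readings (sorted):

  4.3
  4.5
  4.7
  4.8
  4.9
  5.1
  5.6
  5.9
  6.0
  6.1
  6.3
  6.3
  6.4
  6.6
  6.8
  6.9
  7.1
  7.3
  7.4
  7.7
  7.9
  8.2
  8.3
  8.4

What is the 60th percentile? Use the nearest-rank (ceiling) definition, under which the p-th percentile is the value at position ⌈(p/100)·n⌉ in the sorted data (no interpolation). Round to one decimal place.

6.8

n = 24.
Position = ⌈60/100 · 24⌉ = ⌈14.4⌉ = 15.
The value at rank 15 is 6.8.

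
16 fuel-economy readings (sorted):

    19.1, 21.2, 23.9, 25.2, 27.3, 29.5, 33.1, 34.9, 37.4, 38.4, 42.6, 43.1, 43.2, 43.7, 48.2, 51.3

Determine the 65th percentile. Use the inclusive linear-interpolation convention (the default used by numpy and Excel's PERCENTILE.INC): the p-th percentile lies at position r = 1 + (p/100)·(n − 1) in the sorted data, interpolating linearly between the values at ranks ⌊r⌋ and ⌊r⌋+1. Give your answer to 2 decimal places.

n = 16.
r = 1 + (65/100)·(16 − 1) = 1 + 9.75 = 10.75.
Rank 10 is 38.4 and rank 11 is 42.6.
Interpolate: 38.4 + 0.75·(42.6 − 38.4) = 38.4 + 0.75·4.2 = 41.55.

41.55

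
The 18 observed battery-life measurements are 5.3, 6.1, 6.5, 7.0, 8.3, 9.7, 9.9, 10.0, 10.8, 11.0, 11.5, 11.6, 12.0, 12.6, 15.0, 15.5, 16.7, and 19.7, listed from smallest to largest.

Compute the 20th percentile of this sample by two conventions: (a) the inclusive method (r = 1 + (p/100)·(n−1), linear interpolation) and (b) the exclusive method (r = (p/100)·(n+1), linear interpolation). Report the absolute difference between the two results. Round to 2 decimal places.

n = 18.
(a) r = 4.4; between ranks 4 (7.0) and 5 (8.3): 7.52.
(b) r = 3.8; between ranks 3 (6.5) and 4 (7.0): 6.9.
|7.52 − 6.9| = 0.62.

0.62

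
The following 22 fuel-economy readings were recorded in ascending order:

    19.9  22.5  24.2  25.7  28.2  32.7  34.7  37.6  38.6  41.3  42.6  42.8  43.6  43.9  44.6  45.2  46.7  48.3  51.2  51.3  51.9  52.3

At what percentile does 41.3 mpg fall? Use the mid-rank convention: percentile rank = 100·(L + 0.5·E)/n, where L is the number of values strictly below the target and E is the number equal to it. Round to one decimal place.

Count below 41.3: L = 9; count equal: E = 1; n = 22.
Percentile rank = 100·(9 + 0.5·1)/22 = 100·9.5/22 = 43.18.

43.2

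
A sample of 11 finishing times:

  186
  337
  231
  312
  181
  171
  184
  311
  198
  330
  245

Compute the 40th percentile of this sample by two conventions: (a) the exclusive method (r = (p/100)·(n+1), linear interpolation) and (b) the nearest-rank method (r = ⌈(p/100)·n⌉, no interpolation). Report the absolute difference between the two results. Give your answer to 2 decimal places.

2.40

Sorted: 171, 181, 184, 186, 198, 231, 245, 311, 312, 330, 337.
n = 11.
(a) r = 4.8; between ranks 4 (186) and 5 (198): 195.6.
(b) the nearest-rank method: rank 5 → 198.
|195.6 − 198| = 2.4.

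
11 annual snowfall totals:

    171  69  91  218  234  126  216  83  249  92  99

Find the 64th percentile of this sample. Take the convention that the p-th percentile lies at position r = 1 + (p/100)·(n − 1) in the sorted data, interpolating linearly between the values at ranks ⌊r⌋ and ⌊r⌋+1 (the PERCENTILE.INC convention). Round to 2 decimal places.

Sorted: 69, 83, 91, 92, 99, 126, 171, 216, 218, 234, 249.
n = 11.
r = 1 + (64/100)·(11 − 1) = 1 + 6.4 = 7.4.
Rank 7 is 171 and rank 8 is 216.
Interpolate: 171 + 0.4·(216 − 171) = 171 + 0.4·45 = 189.

189.00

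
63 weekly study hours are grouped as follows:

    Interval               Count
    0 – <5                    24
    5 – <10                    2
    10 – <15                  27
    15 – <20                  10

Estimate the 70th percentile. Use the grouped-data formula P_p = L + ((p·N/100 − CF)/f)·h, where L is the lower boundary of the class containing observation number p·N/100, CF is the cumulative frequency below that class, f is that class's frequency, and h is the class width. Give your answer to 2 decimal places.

N = 63; target position k = 70/100 · 63 = 44.1.
Cumulative frequencies: 24, 26, 53, 63.
Observation 44.1 falls in the class 10 – <15.
L = 10, CF = 26, f = 27, h = 5.
P70 = 10 + ((44.1 − 26)/27)·5 = 10 + 3.35185 = 13.3519.

13.35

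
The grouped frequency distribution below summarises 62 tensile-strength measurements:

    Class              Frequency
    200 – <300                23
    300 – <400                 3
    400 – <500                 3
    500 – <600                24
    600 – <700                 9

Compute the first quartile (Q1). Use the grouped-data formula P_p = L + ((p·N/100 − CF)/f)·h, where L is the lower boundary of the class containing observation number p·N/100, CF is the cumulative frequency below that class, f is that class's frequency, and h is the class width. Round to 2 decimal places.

N = 62; target position k = 25/100 · 62 = 15.5.
Cumulative frequencies: 23, 26, 29, 53, 62.
Observation 15.5 falls in the class 200 – <300.
L = 200, CF = 0, f = 23, h = 100.
P25 = 200 + ((15.5 − 0)/23)·100 = 200 + 67.3913 = 267.391.

267.39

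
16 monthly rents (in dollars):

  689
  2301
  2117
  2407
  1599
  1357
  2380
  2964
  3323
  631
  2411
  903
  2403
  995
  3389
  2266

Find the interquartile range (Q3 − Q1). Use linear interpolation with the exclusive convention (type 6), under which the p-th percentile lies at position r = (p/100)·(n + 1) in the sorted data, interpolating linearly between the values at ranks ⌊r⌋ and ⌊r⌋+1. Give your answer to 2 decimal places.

1324.50

Sorted: 631, 689, 903, 995, 1357, 1599, 2117, 2266, 2301, 2380, 2403, 2407, 2411, 2964, 3323, 3389.
n = 16.
P25: r = 4.25; ranks 4–5 are 995, 1357; interpolating gives 1085.5.
P75: r = 12.75; ranks 12–13 are 2407, 2411; interpolating gives 2410.
Difference: 2410 − 1085.5 = 1324.5.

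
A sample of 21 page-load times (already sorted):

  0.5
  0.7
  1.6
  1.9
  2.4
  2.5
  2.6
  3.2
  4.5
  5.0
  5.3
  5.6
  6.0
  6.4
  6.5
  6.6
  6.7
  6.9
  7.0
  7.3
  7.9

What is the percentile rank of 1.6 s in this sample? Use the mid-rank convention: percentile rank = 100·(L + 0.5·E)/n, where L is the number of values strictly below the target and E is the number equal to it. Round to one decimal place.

11.9

Count below 1.6: L = 2; count equal: E = 1; n = 21.
Percentile rank = 100·(2 + 0.5·1)/21 = 100·2.5/21 = 11.9.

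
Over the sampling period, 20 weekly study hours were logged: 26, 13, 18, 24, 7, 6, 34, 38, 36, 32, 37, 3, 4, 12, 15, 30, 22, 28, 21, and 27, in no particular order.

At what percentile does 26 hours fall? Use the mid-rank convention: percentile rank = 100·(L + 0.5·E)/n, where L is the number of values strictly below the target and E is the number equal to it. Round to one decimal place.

57.5

Sorted: 3, 4, 6, 7, 12, 13, 15, 18, 21, 22, 24, 26, 27, 28, 30, 32, 34, 36, 37, 38.
Count below 26: L = 11; count equal: E = 1; n = 20.
Percentile rank = 100·(11 + 0.5·1)/20 = 100·11.5/20 = 57.5.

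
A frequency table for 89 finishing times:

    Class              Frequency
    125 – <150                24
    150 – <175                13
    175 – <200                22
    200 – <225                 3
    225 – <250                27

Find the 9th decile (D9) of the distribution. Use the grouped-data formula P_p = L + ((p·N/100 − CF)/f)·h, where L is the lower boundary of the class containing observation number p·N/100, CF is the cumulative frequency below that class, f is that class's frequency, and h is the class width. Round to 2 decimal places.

N = 89; target position k = 90/100 · 89 = 80.1.
Cumulative frequencies: 24, 37, 59, 62, 89.
Observation 80.1 falls in the class 225 – <250.
L = 225, CF = 62, f = 27, h = 25.
P90 = 225 + ((80.1 − 62)/27)·25 = 225 + 16.7593 = 241.759.

241.76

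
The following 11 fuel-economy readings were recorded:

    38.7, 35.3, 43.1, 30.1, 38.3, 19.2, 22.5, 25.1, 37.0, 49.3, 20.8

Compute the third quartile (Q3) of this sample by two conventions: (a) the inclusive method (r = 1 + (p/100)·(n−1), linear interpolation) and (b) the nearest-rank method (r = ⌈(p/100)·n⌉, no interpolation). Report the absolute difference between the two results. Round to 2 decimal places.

Sorted: 19.2, 20.8, 22.5, 25.1, 30.1, 35.3, 37.0, 38.3, 38.7, 43.1, 49.3.
n = 11.
(a) r = 8.5; between ranks 8 (38.3) and 9 (38.7): 38.5.
(b) the nearest-rank method: rank 9 → 38.7.
|38.5 − 38.7| = 0.2.

0.20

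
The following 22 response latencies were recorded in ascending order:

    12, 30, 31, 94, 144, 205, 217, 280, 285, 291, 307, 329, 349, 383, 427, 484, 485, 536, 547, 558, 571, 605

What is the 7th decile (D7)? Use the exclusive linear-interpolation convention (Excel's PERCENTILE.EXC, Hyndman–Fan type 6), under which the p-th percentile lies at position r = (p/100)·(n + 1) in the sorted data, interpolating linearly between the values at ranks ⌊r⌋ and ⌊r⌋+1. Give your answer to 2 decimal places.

484.10

n = 22.
r = (70/100)·(22 + 1) = 16.1.
Rank 16 is 484 and rank 17 is 485.
Interpolate: 484 + 0.1·(485 − 484) = 484 + 0.1·1 = 484.1.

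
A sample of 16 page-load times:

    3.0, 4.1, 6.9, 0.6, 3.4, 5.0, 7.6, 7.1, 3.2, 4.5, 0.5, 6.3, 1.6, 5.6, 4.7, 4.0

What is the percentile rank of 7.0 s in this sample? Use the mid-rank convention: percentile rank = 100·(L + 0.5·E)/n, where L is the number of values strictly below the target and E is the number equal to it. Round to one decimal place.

Sorted: 0.5, 0.6, 1.6, 3.0, 3.2, 3.4, 4.0, 4.1, 4.5, 4.7, 5.0, 5.6, 6.3, 6.9, 7.1, 7.6.
Count below 7.0: L = 14; count equal: E = 0; n = 16.
Percentile rank = 100·(14 + 0.5·0)/16 = 100·14/16 = 87.5.

87.5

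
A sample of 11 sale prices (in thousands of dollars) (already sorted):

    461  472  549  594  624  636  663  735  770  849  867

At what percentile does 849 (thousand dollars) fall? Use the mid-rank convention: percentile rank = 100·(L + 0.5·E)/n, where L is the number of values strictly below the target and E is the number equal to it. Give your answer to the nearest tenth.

Count below 849: L = 9; count equal: E = 1; n = 11.
Percentile rank = 100·(9 + 0.5·1)/11 = 100·9.5/11 = 86.36.

86.4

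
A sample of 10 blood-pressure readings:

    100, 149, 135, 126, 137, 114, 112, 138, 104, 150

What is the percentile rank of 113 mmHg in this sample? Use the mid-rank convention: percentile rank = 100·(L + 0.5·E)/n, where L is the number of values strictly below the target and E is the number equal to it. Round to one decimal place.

30.0

Sorted: 100, 104, 112, 114, 126, 135, 137, 138, 149, 150.
Count below 113: L = 3; count equal: E = 0; n = 10.
Percentile rank = 100·(3 + 0.5·0)/10 = 100·3/10 = 30.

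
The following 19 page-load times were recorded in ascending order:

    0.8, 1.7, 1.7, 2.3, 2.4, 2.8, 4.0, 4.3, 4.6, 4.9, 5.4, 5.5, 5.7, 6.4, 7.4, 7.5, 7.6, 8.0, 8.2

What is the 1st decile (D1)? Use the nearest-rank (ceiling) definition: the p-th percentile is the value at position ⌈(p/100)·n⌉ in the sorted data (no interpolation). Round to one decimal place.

n = 19.
Position = ⌈10/100 · 19⌉ = ⌈1.9⌉ = 2.
The value at rank 2 is 1.7.

1.7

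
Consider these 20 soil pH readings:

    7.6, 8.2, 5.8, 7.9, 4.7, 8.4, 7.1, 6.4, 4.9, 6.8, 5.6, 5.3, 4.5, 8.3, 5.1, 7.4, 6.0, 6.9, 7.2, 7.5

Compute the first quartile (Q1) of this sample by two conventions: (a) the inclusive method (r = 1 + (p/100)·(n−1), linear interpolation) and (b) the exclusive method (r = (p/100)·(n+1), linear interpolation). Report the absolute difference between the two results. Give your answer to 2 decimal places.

0.15

Sorted: 4.5, 4.7, 4.9, 5.1, 5.3, 5.6, 5.8, 6.0, 6.4, 6.8, 6.9, 7.1, 7.2, 7.4, 7.5, 7.6, 7.9, 8.2, 8.3, 8.4.
n = 20.
(a) r = 5.75; between ranks 5 (5.3) and 6 (5.6): 5.525.
(b) r = 5.25; between ranks 5 (5.3) and 6 (5.6): 5.375.
|5.525 − 5.375| = 0.15.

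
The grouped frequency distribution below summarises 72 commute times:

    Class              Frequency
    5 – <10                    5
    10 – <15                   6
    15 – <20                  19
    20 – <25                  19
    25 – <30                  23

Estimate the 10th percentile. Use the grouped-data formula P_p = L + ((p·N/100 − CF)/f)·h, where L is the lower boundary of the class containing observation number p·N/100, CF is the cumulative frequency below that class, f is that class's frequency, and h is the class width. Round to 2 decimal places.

N = 72; target position k = 10/100 · 72 = 7.2.
Cumulative frequencies: 5, 11, 30, 49, 72.
Observation 7.2 falls in the class 10 – <15.
L = 10, CF = 5, f = 6, h = 5.
P10 = 10 + ((7.2 − 5)/6)·5 = 10 + 1.83333 = 11.8333.

11.83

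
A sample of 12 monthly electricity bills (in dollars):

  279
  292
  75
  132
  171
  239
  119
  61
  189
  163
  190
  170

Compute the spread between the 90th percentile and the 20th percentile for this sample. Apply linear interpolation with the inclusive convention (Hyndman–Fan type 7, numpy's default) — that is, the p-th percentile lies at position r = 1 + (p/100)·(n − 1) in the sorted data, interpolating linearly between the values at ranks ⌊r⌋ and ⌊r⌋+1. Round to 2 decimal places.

153.40

Sorted: 61, 75, 119, 132, 163, 170, 171, 189, 190, 239, 279, 292.
n = 12.
P20: r = 3.2; ranks 3–4 are 119, 132; interpolating gives 121.6.
P90: r = 10.9; ranks 10–11 are 239, 279; interpolating gives 275.
Difference: 275 − 121.6 = 153.4.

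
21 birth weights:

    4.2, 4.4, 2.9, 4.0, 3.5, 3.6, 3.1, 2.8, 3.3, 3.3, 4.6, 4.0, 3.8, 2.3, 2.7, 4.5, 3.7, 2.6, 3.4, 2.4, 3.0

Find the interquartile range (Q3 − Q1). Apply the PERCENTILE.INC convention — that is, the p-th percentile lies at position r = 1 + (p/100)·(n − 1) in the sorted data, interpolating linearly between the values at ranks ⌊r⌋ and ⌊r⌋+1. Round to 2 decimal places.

1.10

Sorted: 2.3, 2.4, 2.6, 2.7, 2.8, 2.9, 3.0, 3.1, 3.3, 3.3, 3.4, 3.5, 3.6, 3.7, 3.8, 4.0, 4.0, 4.2, 4.4, 4.5, 4.6.
n = 21.
P25: r = 6 (integer) → 2.9.
P75: r = 16 (integer) → 4.
Difference: 4 − 2.9 = 1.1.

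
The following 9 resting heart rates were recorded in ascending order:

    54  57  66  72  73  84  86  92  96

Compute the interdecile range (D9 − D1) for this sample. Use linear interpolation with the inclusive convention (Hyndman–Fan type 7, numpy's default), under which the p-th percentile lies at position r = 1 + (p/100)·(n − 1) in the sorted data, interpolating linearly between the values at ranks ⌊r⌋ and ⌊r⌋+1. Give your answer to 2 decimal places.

n = 9.
P10: r = 1.8; ranks 1–2 are 54, 57; interpolating gives 56.4.
P90: r = 8.2; ranks 8–9 are 92, 96; interpolating gives 92.8.
Difference: 92.8 − 56.4 = 36.4.

36.40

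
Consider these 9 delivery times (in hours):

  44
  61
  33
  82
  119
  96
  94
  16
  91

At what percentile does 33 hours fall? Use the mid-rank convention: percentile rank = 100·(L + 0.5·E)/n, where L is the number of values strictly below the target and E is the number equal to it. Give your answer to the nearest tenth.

16.7

Sorted: 16, 33, 44, 61, 82, 91, 94, 96, 119.
Count below 33: L = 1; count equal: E = 1; n = 9.
Percentile rank = 100·(1 + 0.5·1)/9 = 100·1.5/9 = 16.67.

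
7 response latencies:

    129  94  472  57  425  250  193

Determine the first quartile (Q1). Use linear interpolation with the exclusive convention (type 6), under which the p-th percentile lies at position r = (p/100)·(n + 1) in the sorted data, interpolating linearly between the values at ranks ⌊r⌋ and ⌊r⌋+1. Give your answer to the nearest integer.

94

Sorted: 57, 94, 129, 193, 250, 425, 472.
n = 7.
r = (25/100)·(7 + 1) = 2.
r is an integer, so P25 is the value at rank 2: 94.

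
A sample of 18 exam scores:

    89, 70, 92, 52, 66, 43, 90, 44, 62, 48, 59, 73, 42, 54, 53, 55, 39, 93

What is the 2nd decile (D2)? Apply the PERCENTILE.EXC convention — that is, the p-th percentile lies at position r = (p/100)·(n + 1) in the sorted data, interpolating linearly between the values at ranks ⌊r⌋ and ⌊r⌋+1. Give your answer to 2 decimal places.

43.80

Sorted: 39, 42, 43, 44, 48, 52, 53, 54, 55, 59, 62, 66, 70, 73, 89, 90, 92, 93.
n = 18.
r = (20/100)·(18 + 1) = 3.8.
Rank 3 is 43 and rank 4 is 44.
Interpolate: 43 + 0.8·(44 − 43) = 43 + 0.8·1 = 43.8.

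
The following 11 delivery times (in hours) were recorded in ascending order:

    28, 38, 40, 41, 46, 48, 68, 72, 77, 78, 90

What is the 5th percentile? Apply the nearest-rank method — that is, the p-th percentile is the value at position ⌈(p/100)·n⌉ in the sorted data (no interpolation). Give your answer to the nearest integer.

n = 11.
Position = ⌈5/100 · 11⌉ = ⌈0.55⌉ = 1.
The value at rank 1 is 28.

28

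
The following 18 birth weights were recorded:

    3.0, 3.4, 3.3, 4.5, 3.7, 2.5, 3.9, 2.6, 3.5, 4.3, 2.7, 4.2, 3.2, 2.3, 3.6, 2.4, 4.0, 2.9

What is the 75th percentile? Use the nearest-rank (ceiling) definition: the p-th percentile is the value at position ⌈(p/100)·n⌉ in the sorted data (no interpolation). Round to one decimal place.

3.9

Sorted: 2.3, 2.4, 2.5, 2.6, 2.7, 2.9, 3.0, 3.2, 3.3, 3.4, 3.5, 3.6, 3.7, 3.9, 4.0, 4.2, 4.3, 4.5.
n = 18.
Position = ⌈75/100 · 18⌉ = ⌈13.5⌉ = 14.
The value at rank 14 is 3.9.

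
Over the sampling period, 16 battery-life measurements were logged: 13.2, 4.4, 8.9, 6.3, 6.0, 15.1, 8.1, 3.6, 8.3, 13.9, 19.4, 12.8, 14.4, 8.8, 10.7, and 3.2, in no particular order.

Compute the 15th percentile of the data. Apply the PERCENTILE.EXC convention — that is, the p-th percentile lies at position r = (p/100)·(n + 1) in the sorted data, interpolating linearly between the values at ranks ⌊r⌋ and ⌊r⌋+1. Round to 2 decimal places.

4.04

Sorted: 3.2, 3.6, 4.4, 6.0, 6.3, 8.1, 8.3, 8.8, 8.9, 10.7, 12.8, 13.2, 13.9, 14.4, 15.1, 19.4.
n = 16.
r = (15/100)·(16 + 1) = 2.55.
Rank 2 is 3.6 and rank 3 is 4.4.
Interpolate: 3.6 + 0.55·(4.4 − 3.6) = 3.6 + 0.55·0.8 = 4.04.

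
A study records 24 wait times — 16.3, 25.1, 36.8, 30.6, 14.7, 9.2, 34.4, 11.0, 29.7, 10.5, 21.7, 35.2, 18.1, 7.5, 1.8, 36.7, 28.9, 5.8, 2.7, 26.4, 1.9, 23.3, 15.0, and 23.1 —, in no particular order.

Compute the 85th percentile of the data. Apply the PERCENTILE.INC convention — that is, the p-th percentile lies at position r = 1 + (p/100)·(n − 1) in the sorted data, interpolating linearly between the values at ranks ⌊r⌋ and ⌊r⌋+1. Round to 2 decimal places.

Sorted: 1.8, 1.9, 2.7, 5.8, 7.5, 9.2, 10.5, 11.0, 14.7, 15.0, 16.3, 18.1, 21.7, 23.1, 23.3, 25.1, 26.4, 28.9, 29.7, 30.6, 34.4, 35.2, 36.7, 36.8.
n = 24.
r = 1 + (85/100)·(24 − 1) = 1 + 19.55 = 20.55.
Rank 20 is 30.6 and rank 21 is 34.4.
Interpolate: 30.6 + 0.55·(34.4 − 30.6) = 30.6 + 0.55·3.8 = 32.69.

32.69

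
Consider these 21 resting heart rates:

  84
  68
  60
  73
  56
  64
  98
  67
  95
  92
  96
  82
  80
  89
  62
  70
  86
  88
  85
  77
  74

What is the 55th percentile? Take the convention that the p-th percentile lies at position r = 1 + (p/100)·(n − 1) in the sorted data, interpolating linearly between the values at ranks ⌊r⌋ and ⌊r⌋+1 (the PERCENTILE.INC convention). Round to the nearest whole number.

82

Sorted: 56, 60, 62, 64, 67, 68, 70, 73, 74, 77, 80, 82, 84, 85, 86, 88, 89, 92, 95, 96, 98.
n = 21.
r = 1 + (55/100)·(21 − 1) = 1 + 11 = 12.
r is an integer, so P55 is the value at rank 12: 82.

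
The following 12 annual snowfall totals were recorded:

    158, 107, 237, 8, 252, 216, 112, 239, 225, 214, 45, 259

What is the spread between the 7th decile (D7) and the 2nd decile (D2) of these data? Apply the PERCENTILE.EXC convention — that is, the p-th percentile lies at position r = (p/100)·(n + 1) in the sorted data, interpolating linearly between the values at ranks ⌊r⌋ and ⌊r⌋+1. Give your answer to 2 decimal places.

155.00

Sorted: 8, 45, 107, 112, 158, 214, 216, 225, 237, 239, 252, 259.
n = 12.
P20: r = 2.6; ranks 2–3 are 45, 107; interpolating gives 82.2.
P70: r = 9.1; ranks 9–10 are 237, 239; interpolating gives 237.2.
Difference: 237.2 − 82.2 = 155.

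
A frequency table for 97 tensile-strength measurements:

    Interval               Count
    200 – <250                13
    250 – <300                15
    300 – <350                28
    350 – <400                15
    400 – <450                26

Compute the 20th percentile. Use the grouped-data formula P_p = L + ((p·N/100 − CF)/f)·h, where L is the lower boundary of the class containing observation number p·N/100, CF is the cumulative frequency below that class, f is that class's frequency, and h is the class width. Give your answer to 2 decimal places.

271.33

N = 97; target position k = 20/100 · 97 = 19.4.
Cumulative frequencies: 13, 28, 56, 71, 97.
Observation 19.4 falls in the class 250 – <300.
L = 250, CF = 13, f = 15, h = 50.
P20 = 250 + ((19.4 − 13)/15)·50 = 250 + 21.3333 = 271.333.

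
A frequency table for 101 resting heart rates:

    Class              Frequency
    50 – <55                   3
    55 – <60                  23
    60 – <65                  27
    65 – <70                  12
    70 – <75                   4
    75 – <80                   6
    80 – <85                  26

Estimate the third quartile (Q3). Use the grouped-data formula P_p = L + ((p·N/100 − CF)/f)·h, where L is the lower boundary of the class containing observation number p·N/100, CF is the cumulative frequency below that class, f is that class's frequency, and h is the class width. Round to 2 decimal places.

80.14

N = 101; target position k = 75/100 · 101 = 75.75.
Cumulative frequencies: 3, 26, 53, 65, 69, 75, 101.
Observation 75.75 falls in the class 80 – <85.
L = 80, CF = 75, f = 26, h = 5.
P75 = 80 + ((75.75 − 75)/26)·5 = 80 + 0.144231 = 80.1442.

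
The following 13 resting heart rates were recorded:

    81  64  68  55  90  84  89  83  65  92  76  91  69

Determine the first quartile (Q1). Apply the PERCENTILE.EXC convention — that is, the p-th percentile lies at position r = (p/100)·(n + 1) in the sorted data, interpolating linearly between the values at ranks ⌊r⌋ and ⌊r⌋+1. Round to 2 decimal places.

66.50

Sorted: 55, 64, 65, 68, 69, 76, 81, 83, 84, 89, 90, 91, 92.
n = 13.
r = (25/100)·(13 + 1) = 3.5.
Rank 3 is 65 and rank 4 is 68.
Interpolate: 65 + 0.5·(68 − 65) = 65 + 0.5·3 = 66.5.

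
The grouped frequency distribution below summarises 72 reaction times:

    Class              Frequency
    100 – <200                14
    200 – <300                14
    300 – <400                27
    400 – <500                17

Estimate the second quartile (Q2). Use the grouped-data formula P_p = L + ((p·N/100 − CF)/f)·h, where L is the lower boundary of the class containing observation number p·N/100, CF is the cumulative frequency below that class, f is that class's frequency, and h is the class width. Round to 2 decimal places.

N = 72; target position k = 50/100 · 72 = 36.
Cumulative frequencies: 14, 28, 55, 72.
Observation 36 falls in the class 300 – <400.
L = 300, CF = 28, f = 27, h = 100.
P50 = 300 + ((36 − 28)/27)·100 = 300 + 29.6296 = 329.63.

329.63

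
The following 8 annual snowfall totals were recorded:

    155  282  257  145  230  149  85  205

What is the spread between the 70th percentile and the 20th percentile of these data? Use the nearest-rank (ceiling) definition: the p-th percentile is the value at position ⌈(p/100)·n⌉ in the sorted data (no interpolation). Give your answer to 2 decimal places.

85.00

Sorted: 85, 145, 149, 155, 205, 230, 257, 282.
n = 8.
P20: rank ⌈20/100·8⌉ = 2 → 145.
P70: rank ⌈70/100·8⌉ = 6 → 230.
Difference: 230 − 145 = 85.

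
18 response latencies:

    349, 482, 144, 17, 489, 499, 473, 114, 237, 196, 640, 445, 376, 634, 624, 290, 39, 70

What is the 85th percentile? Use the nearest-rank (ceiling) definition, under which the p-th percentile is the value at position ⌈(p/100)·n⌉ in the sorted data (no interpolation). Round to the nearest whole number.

624

Sorted: 17, 39, 70, 114, 144, 196, 237, 290, 349, 376, 445, 473, 482, 489, 499, 624, 634, 640.
n = 18.
Position = ⌈85/100 · 18⌉ = ⌈15.3⌉ = 16.
The value at rank 16 is 624.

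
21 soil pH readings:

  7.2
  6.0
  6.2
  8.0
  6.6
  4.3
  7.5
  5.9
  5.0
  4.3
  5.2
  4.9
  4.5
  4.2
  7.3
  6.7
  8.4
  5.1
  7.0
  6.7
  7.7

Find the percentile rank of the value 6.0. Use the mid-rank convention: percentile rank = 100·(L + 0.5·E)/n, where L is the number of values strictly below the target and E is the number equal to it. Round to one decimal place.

45.2

Sorted: 4.2, 4.3, 4.3, 4.5, 4.9, 5.0, 5.1, 5.2, 5.9, 6.0, 6.2, 6.6, 6.7, 6.7, 7.0, 7.2, 7.3, 7.5, 7.7, 8.0, 8.4.
Count below 6.0: L = 9; count equal: E = 1; n = 21.
Percentile rank = 100·(9 + 0.5·1)/21 = 100·9.5/21 = 45.24.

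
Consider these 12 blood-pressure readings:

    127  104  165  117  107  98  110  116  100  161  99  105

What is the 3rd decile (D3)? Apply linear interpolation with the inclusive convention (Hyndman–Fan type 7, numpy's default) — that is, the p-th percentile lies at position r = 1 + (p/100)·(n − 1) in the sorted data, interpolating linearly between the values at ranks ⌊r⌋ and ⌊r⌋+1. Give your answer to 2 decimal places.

Sorted: 98, 99, 100, 104, 105, 107, 110, 116, 117, 127, 161, 165.
n = 12.
r = 1 + (30/100)·(12 − 1) = 1 + 3.3 = 4.3.
Rank 4 is 104 and rank 5 is 105.
Interpolate: 104 + 0.3·(105 − 104) = 104 + 0.3·1 = 104.3.

104.30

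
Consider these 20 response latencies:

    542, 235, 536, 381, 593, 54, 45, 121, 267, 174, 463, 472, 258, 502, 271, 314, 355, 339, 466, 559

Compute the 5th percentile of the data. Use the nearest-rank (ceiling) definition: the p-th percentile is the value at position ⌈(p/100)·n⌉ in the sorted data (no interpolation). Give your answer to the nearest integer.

Sorted: 45, 54, 121, 174, 235, 258, 267, 271, 314, 339, 355, 381, 463, 466, 472, 502, 536, 542, 559, 593.
n = 20.
Position = ⌈5/100 · 20⌉ = ⌈1⌉ = 1.
The value at rank 1 is 45.

45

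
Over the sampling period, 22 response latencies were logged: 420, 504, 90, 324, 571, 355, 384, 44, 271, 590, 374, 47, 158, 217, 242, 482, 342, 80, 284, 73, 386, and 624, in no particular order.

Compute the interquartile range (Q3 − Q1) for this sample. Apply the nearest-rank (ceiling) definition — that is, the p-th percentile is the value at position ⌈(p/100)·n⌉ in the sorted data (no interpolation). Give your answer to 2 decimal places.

Sorted: 44, 47, 73, 80, 90, 158, 217, 242, 271, 284, 324, 342, 355, 374, 384, 386, 420, 482, 504, 571, 590, 624.
n = 22.
P25: rank ⌈25/100·22⌉ = 6 → 158.
P75: rank ⌈75/100·22⌉ = 17 → 420.
Difference: 420 − 158 = 262.

262.00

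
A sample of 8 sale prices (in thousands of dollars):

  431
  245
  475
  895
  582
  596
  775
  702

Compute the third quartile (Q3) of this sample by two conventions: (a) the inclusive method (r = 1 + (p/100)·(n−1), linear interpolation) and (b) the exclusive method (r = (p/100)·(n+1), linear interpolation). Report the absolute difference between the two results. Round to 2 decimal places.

Sorted: 245, 431, 475, 582, 596, 702, 775, 895.
n = 8.
(a) r = 6.25; between ranks 6 (702) and 7 (775): 720.25.
(b) r = 6.75; between ranks 6 (702) and 7 (775): 756.75.
|720.25 − 756.75| = 36.5.

36.50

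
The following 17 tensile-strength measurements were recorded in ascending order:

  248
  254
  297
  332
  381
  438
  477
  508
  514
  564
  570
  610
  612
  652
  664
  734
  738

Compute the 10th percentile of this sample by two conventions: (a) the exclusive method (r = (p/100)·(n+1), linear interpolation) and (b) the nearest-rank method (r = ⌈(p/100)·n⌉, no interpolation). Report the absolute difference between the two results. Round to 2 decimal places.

n = 17.
(a) r = 1.8; between ranks 1 (248) and 2 (254): 252.8.
(b) the nearest-rank method: rank 2 → 254.
|252.8 − 254| = 1.2.

1.20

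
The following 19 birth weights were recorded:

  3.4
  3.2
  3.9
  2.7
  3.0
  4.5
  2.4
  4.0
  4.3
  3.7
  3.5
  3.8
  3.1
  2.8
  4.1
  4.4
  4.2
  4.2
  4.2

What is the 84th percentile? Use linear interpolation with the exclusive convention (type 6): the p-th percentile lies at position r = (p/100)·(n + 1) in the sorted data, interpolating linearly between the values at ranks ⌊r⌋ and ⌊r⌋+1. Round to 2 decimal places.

4.28

Sorted: 2.4, 2.7, 2.8, 3.0, 3.1, 3.2, 3.4, 3.5, 3.7, 3.8, 3.9, 4.0, 4.1, 4.2, 4.2, 4.2, 4.3, 4.4, 4.5.
n = 19.
r = (84/100)·(19 + 1) = 16.8.
Rank 16 is 4.2 and rank 17 is 4.3.
Interpolate: 4.2 + 0.8·(4.3 − 4.2) = 4.2 + 0.8·0.1 = 4.28.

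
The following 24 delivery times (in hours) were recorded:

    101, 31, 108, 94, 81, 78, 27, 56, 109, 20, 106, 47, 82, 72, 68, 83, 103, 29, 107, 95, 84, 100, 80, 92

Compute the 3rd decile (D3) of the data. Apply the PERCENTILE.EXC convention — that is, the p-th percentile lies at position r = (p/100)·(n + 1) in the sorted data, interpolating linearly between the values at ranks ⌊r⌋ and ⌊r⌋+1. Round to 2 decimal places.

70.00

Sorted: 20, 27, 29, 31, 47, 56, 68, 72, 78, 80, 81, 82, 83, 84, 92, 94, 95, 100, 101, 103, 106, 107, 108, 109.
n = 24.
r = (30/100)·(24 + 1) = 7.5.
Rank 7 is 68 and rank 8 is 72.
Interpolate: 68 + 0.5·(72 − 68) = 68 + 0.5·4 = 70.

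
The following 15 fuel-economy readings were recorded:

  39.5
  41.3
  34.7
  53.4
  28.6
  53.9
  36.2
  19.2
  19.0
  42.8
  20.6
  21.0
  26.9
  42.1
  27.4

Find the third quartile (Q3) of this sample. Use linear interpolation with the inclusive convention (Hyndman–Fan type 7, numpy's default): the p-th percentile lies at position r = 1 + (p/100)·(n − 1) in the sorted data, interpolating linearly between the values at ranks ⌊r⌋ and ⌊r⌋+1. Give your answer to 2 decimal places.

Sorted: 19.0, 19.2, 20.6, 21.0, 26.9, 27.4, 28.6, 34.7, 36.2, 39.5, 41.3, 42.1, 42.8, 53.4, 53.9.
n = 15.
r = 1 + (75/100)·(15 − 1) = 1 + 10.5 = 11.5.
Rank 11 is 41.3 and rank 12 is 42.1.
Interpolate: 41.3 + 0.5·(42.1 − 41.3) = 41.3 + 0.5·0.8 = 41.7.

41.70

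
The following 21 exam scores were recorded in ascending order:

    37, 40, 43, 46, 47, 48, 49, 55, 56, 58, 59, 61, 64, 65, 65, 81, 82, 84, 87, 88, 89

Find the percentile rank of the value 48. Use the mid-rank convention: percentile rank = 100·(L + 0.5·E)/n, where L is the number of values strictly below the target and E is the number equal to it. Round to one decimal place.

Count below 48: L = 5; count equal: E = 1; n = 21.
Percentile rank = 100·(5 + 0.5·1)/21 = 100·5.5/21 = 26.19.

26.2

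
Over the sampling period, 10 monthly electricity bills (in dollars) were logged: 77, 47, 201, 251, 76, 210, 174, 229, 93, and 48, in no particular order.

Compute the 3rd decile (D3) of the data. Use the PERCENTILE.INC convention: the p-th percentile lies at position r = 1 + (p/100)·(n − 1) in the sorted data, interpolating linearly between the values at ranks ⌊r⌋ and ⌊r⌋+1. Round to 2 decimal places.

76.70

Sorted: 47, 48, 76, 77, 93, 174, 201, 210, 229, 251.
n = 10.
r = 1 + (30/100)·(10 − 1) = 1 + 2.7 = 3.7.
Rank 3 is 76 and rank 4 is 77.
Interpolate: 76 + 0.7·(77 − 76) = 76 + 0.7·1 = 76.7.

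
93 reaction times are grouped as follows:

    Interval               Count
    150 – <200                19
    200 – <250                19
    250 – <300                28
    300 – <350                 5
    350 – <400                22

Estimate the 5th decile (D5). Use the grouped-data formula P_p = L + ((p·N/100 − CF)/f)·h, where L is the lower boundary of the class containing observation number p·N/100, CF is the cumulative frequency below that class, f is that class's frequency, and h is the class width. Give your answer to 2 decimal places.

265.18

N = 93; target position k = 50/100 · 93 = 46.5.
Cumulative frequencies: 19, 38, 66, 71, 93.
Observation 46.5 falls in the class 250 – <300.
L = 250, CF = 38, f = 28, h = 50.
P50 = 250 + ((46.5 − 38)/28)·50 = 250 + 15.1786 = 265.179.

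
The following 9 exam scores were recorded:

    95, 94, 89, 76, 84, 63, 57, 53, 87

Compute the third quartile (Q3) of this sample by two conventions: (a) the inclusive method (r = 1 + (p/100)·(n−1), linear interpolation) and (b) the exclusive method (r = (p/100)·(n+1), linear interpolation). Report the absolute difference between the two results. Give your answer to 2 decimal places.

Sorted: 53, 57, 63, 76, 84, 87, 89, 94, 95.
n = 9.
(a) r = 7 → value at rank 7 = 89.
(b) r = 7.5; between ranks 7 (89) and 8 (94): 91.5.
|89 − 91.5| = 2.5.

2.50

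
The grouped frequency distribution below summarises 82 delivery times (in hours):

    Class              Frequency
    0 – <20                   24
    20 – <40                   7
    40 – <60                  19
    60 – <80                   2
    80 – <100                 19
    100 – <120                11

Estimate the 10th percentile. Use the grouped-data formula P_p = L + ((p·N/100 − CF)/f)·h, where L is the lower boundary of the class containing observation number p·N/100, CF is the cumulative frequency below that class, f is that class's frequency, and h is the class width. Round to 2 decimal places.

N = 82; target position k = 10/100 · 82 = 8.2.
Cumulative frequencies: 24, 31, 50, 52, 71, 82.
Observation 8.2 falls in the class 0 – <20.
L = 0, CF = 0, f = 24, h = 20.
P10 = 0 + ((8.2 − 0)/24)·20 = 0 + 6.83333 = 6.83333.

6.83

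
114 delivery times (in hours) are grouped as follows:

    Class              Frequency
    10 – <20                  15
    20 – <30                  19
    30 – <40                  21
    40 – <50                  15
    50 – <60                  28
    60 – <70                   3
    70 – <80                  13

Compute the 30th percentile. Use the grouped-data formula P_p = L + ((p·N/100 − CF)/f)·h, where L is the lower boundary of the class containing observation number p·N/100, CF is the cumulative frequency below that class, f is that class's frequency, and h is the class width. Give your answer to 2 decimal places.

30.10

N = 114; target position k = 30/100 · 114 = 34.2.
Cumulative frequencies: 15, 34, 55, 70, 98, 101, 114.
Observation 34.2 falls in the class 30 – <40.
L = 30, CF = 34, f = 21, h = 10.
P30 = 30 + ((34.2 − 34)/21)·10 = 30 + 0.0952381 = 30.0952.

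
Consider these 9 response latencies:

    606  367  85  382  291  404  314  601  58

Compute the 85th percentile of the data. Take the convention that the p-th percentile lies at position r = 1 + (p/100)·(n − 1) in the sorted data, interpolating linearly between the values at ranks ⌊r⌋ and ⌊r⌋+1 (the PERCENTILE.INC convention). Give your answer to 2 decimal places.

Sorted: 58, 85, 291, 314, 367, 382, 404, 601, 606.
n = 9.
r = 1 + (85/100)·(9 − 1) = 1 + 6.8 = 7.8.
Rank 7 is 404 and rank 8 is 601.
Interpolate: 404 + 0.8·(601 − 404) = 404 + 0.8·197 = 561.6.

561.60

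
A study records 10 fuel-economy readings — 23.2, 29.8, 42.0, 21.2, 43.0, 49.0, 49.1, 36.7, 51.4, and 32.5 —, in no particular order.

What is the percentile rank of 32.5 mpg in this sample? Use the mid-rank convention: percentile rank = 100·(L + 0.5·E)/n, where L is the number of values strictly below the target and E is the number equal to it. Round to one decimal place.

Sorted: 21.2, 23.2, 29.8, 32.5, 36.7, 42.0, 43.0, 49.0, 49.1, 51.4.
Count below 32.5: L = 3; count equal: E = 1; n = 10.
Percentile rank = 100·(3 + 0.5·1)/10 = 100·3.5/10 = 35.

35.0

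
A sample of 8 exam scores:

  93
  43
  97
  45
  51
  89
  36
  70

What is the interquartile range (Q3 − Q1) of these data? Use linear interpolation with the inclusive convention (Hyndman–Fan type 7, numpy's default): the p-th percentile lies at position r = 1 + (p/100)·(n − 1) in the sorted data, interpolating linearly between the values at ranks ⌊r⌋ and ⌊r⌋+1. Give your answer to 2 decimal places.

Sorted: 36, 43, 45, 51, 70, 89, 93, 97.
n = 8.
P25: r = 2.75; ranks 2–3 are 43, 45; interpolating gives 44.5.
P75: r = 6.25; ranks 6–7 are 89, 93; interpolating gives 90.
Difference: 90 − 44.5 = 45.5.

45.50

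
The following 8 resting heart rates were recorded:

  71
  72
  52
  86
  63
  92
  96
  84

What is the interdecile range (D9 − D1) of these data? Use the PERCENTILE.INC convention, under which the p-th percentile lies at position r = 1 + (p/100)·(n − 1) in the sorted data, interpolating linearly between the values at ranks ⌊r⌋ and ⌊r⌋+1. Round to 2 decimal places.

33.50

Sorted: 52, 63, 71, 72, 84, 86, 92, 96.
n = 8.
P10: r = 1.7; ranks 1–2 are 52, 63; interpolating gives 59.7.
P90: r = 7.3; ranks 7–8 are 92, 96; interpolating gives 93.2.
Difference: 93.2 − 59.7 = 33.5.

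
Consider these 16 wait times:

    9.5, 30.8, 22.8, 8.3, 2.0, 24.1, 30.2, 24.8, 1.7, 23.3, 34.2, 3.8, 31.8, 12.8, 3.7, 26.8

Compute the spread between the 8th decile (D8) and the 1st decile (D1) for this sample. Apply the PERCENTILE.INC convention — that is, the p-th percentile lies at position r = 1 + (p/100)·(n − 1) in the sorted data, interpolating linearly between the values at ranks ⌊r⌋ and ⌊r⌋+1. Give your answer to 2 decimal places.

Sorted: 1.7, 2.0, 3.7, 3.8, 8.3, 9.5, 12.8, 22.8, 23.3, 24.1, 24.8, 26.8, 30.2, 30.8, 31.8, 34.2.
n = 16.
P10: r = 2.5; ranks 2–3 are 2.0, 3.7; interpolating gives 2.85.
P80: r = 13 (integer) → 30.2.
Difference: 30.2 − 2.85 = 27.35.

27.35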